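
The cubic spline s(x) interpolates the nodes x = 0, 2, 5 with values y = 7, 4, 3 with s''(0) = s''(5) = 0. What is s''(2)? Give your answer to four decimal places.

0.7000

With M_i denoting the second derivative at x_i, h_i = 2, 3, and Δ_i = (y_(i+1) − y_i)/h_i = -3/2, -1/3:
  2·M_0 + 10·M_1 + 3·M_2 = 6(Δ_1 - Δ_0) = 7
Natural end conditions: M_0 = M_2 = 0.
Solving: M_0 = 0, M_1 = 7/10, M_2 = 0.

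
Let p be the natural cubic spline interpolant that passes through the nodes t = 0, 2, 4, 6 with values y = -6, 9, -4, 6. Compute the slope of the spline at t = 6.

9

Put M_i = p'' at the i-th knot. Here h = (2, 2, 2) and Δ = (15/2, -13/2, 5), so the interior equations h_(i-1)·M_(i-1) + 2(h_(i-1)+h_i)·M_i + h_i·M_(i+1) = 6(Δ_i − Δ_(i-1)) read
  2·M_0 + 8·M_1 + 2·M_2 = 6(Δ_1 - Δ_0) = -84
  2·M_1 + 8·M_2 + 2·M_3 = 6(Δ_2 - Δ_1) = 69
Natural end conditions: M_0 = M_3 = 0.
Forward elimination and back-substitution give M_0 = 0, M_1 = -27/2, M_2 = 12, M_3 = 0.
On [4, 6], p'(t) = b_2 + 2c_2·(t - 4) + 3d_2·(t - 4)² with b_2 = Δ_2 - h_2(2M_2 + M_3)/6 = -3, c_2 = M_2/2 = 6, d_2 = (M_3 - M_2)/(6h_2) = -1. So p'(6) = 9.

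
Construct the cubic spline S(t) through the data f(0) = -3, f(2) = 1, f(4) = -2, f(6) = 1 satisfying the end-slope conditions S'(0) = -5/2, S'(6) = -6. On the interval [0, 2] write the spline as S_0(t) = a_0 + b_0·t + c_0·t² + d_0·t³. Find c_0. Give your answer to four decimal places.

Let M_i = S''(x_i). Step sizes h_i = 2, 2, 2; slopes of the chords Δ_i = (y_(i+1) - y_i)/h_i = 2, -3/2, 3/2.
  2·M_0 + 8·M_1 + 2·M_2 = 6(Δ_1 - Δ_0) = -21
  2·M_1 + 8·M_2 + 2·M_3 = 6(Δ_2 - Δ_1) = 18
Clamped end conditions give two more equations: 2h_0·M_0 + h_0·M_1 = 6(Δ_0 - S'(0)) = 27 and h_2·M_2 + 2h_2·M_3 = 6(S'(6) - Δ_2) = -45.
Solving the tridiagonal system: M_0 = 31/3, M_1 = -43/6, M_2 = 47/6, M_3 = -91/6.
On [0, 2], with S_0(t) = a_0 + b_0·t + c_0·t² + d_0·t³: c_0 = M_0/2 = 31/6, d_0 = (M_1 - M_0)/(6h_0) = -35/24, b_0 = Δ_0 - h_0(2M_0 + M_1)/6 = -5/2.

5.1667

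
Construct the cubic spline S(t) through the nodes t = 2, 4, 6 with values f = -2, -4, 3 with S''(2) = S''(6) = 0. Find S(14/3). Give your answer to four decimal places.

Let m_i = S''(x_i). Step sizes h_i = 2, 2; slopes of the chords Δ_i = (y_(i+1) - y_i)/h_i = -1, 7/2.
  2·m_0 + 8·m_1 + 2·m_2 = 6(Δ_1 - Δ_0) = 27
Natural end conditions: m_0 = m_2 = 0.
Forward elimination and back-substitution give m_0 = 0, m_1 = 27/8, m_2 = 0.
On [4, 6], S(t) = -4 + 5/4·(t - 4) + 27/16·(t - 4)² - 9/32·(t - 4)³.
With (t - 4) = 2/3: S(14/3) = -5/2.

-2.5000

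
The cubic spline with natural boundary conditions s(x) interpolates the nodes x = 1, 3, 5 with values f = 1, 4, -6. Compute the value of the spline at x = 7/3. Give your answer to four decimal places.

Put σ_i = s'' at the i-th knot. Here h = (2, 2) and Δ = (3/2, -5), so the interior equations h_(i-1)·σ_(i-1) + 2(h_(i-1)+h_i)·σ_i + h_i·σ_(i+1) = 6(Δ_i − Δ_(i-1)) read
  2·σ_0 + 8·σ_1 + 2·σ_2 = 6(Δ_1 - Δ_0) = -39
Natural end conditions: σ_0 = σ_2 = 0.
Solving: σ_0 = 0, σ_1 = -39/8, σ_2 = 0.
On [1, 3], s(x) = 1 + 25/8·(x - 1) + 0·(x - 1)² - 13/32·(x - 1)³.
With (x - 1) = 4/3: s(7/3) = 227/54.

4.2037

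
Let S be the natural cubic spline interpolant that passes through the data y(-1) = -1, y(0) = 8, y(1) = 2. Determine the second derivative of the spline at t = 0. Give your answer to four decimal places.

Put m_i = S'' at the i-th knot. Here h = (1, 1) and Δ = (9, -6), so the interior equations h_(i-1)·m_(i-1) + 2(h_(i-1)+h_i)·m_i + h_i·m_(i+1) = 6(Δ_i − Δ_(i-1)) read
  1·m_0 + 4·m_1 + 1·m_2 = 6(Δ_1 - Δ_0) = -90
Natural end conditions: m_0 = m_2 = 0.
Solving: m_0 = 0, m_1 = -45/2, m_2 = 0.

-22.5000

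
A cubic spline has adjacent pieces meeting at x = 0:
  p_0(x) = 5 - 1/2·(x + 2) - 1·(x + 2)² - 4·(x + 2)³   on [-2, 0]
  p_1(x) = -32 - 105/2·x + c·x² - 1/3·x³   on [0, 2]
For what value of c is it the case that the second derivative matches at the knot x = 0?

p_0''(x) = -2 - 24·(x + 2), so p_0''(0) = -50. On the right, p_1''(0) = 2c, so c = -25.

-25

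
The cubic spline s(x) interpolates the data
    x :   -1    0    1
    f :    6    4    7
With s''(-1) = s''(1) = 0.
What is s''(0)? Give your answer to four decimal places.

7.5000

With m_i denoting the second derivative at x_i, h_i = 1, 1, and Δ_i = (y_(i+1) − y_i)/h_i = -2, 3:
  1·m_0 + 4·m_1 + 1·m_2 = 6(Δ_1 - Δ_0) = 30
Natural end conditions: m_0 = m_2 = 0.
Forward elimination and back-substitution give m_0 = 0, m_1 = 15/2, m_2 = 0.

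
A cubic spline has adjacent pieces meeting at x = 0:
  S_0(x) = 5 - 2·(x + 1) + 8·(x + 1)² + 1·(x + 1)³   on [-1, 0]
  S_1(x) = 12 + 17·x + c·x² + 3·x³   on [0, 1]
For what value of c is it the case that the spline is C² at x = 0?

11

S_0''(x) = 16 + 6·(x + 1), so S_0''(0) = 22. On the right, S_1''(0) = 2c, so c = 11.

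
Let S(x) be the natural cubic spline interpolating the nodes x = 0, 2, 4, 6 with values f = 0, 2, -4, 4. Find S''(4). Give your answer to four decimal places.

6.4000

Write M_i for S''(x_i). With h_i = 2, 2, 2 and divided differences Δ_i = 1, -3, 4, the continuity of S' gives the tridiagonal system
  2·M_0 + 8·M_1 + 2·M_2 = 6(Δ_1 - Δ_0) = -24
  2·M_1 + 8·M_2 + 2·M_3 = 6(Δ_2 - Δ_1) = 42
Natural end conditions: M_0 = M_3 = 0.
Forward elimination and back-substitution give M_0 = 0, M_1 = -23/5, M_2 = 32/5, M_3 = 0.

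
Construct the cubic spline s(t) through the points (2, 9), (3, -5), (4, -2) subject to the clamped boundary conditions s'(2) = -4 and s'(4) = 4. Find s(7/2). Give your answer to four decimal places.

-5.0313

Let M_i = s''(x_i). Step sizes h_i = 1, 1; slopes of the chords Δ_i = (y_(i+1) - y_i)/h_i = -14, 3.
  1·M_0 + 4·M_1 + 1·M_2 = 6(Δ_1 - Δ_0) = 102
Clamped end conditions give two more equations: 2h_0·M_0 + h_0·M_1 = 6(Δ_0 - s'(2)) = -60 and h_1·M_1 + 2h_1·M_2 = 6(s'(4) - Δ_1) = 6.
Hence M_0 = -103/2, M_1 = 43, M_2 = -37/2.
On [3, 4], s(t) = -5 - 33/4·(t - 3) + 43/2·(t - 3)² - 41/4·(t - 3)³.
With (t - 3) = 1/2: s(7/2) = -161/32.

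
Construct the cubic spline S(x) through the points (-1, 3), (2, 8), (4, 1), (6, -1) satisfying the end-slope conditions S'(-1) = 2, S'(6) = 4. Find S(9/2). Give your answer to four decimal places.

Put M_i = S'' at the i-th knot. Here h = (3, 2, 2) and Δ = (5/3, -7/2, -1), so the interior equations h_(i-1)·M_(i-1) + 2(h_(i-1)+h_i)·M_i + h_i·M_(i+1) = 6(Δ_i − Δ_(i-1)) read
  3·M_0 + 10·M_1 + 2·M_2 = 6(Δ_1 - Δ_0) = -31
  2·M_1 + 8·M_2 + 2·M_3 = 6(Δ_2 - Δ_1) = 15
Clamped end conditions give two more equations: 2h_0·M_0 + h_0·M_1 = 6(Δ_0 - S'(-1)) = -2 and h_2·M_2 + 2h_2·M_3 = 6(S'(6) - Δ_2) = 30.
Hence M_0 = 173/111, M_1 = -140/37, M_2 = 40/37, M_3 = 515/74.
On [4, 6], S(x) = 1 - 299/74·(x - 4) + 20/37·(x - 4)² + 145/296·(x - 4)³.
With (x - 4) = 1/2: S(9/2) = -1951/2368.

-0.8239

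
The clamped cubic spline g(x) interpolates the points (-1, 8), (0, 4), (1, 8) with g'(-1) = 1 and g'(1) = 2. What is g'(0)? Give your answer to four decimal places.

-0.7500

With M_i denoting the second derivative at x_i, h_i = 1, 1, and Δ_i = (y_(i+1) − y_i)/h_i = -4, 4:
  1·M_0 + 4·M_1 + 1·M_2 = 6(Δ_1 - Δ_0) = 48
Clamped end conditions give two more equations: 2h_0·M_0 + h_0·M_1 = 6(Δ_0 - g'(-1)) = -30 and h_1·M_1 + 2h_1·M_2 = 6(g'(1) - Δ_1) = -12.
Forward elimination and back-substitution give M_0 = -53/2, M_1 = 23, M_2 = -35/2.
On [0, 1], g'(x) = b_1 + 2c_1·x + 3d_1·x² with b_1 = Δ_1 - h_1(2M_1 + M_2)/6 = -3/4, c_1 = M_1/2 = 23/2, d_1 = (M_2 - M_1)/(6h_1) = -27/4. So g'(0) = -3/4.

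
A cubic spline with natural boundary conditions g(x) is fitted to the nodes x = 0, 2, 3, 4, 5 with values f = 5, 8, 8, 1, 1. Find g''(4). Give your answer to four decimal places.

Put M_i = g'' at the i-th knot. Here h = (2, 1, 1, 1) and Δ = (3/2, 0, -7, 0), so the interior equations h_(i-1)·M_(i-1) + 2(h_(i-1)+h_i)·M_i + h_i·M_(i+1) = 6(Δ_i − Δ_(i-1)) read
  2·M_0 + 6·M_1 + 1·M_2 = 6(Δ_1 - Δ_0) = -9
  1·M_1 + 4·M_2 + 1·M_3 = 6(Δ_2 - Δ_1) = -42
  1·M_2 + 4·M_3 + 1·M_4 = 6(Δ_3 - Δ_2) = 42
Natural end conditions: M_0 = M_4 = 0.
Solving: M_0 = 0, M_1 = 75/86, M_2 = -612/43, M_3 = 1209/86, M_4 = 0.

14.0581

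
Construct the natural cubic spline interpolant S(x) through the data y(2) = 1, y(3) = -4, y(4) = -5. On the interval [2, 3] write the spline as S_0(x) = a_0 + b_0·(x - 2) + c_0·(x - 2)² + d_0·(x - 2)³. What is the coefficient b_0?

Put M_i = S'' at the i-th knot. Here h = (1, 1) and Δ = (-5, -1), so the interior equations h_(i-1)·M_(i-1) + 2(h_(i-1)+h_i)·M_i + h_i·M_(i+1) = 6(Δ_i − Δ_(i-1)) read
  1·M_0 + 4·M_1 + 1·M_2 = 6(Δ_1 - Δ_0) = 24
Natural end conditions: M_0 = M_2 = 0.
Hence M_0 = 0, M_1 = 6, M_2 = 0.
On [2, 3], with S_0(x) = a_0 + b_0·(x - 2) + c_0·(x - 2)² + d_0·(x - 2)³: c_0 = M_0/2 = 0, d_0 = (M_1 - M_0)/(6h_0) = 1, b_0 = Δ_0 - h_0(2M_0 + M_1)/6 = -6.

-6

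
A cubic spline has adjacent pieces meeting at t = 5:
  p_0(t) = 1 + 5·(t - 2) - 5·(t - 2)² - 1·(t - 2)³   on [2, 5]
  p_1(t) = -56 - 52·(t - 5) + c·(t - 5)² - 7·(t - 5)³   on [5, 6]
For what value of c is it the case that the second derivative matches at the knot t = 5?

-14

p_0''(t) = -10 - 6·(t - 2), so p_0''(5) = -28. On the right, p_1''(5) = 2c, so c = -14.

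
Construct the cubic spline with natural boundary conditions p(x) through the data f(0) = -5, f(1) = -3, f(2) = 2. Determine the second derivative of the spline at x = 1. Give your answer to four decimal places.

4.5000

Let M_i = p''(x_i). Step sizes h_i = 1, 1; slopes of the chords Δ_i = (y_(i+1) - y_i)/h_i = 2, 5.
  1·M_0 + 4·M_1 + 1·M_2 = 6(Δ_1 - Δ_0) = 18
Natural end conditions: M_0 = M_2 = 0.
Solving the tridiagonal system: M_0 = 0, M_1 = 9/2, M_2 = 0.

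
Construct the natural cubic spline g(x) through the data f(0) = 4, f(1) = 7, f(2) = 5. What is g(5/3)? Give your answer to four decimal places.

Write m_i for g''(x_i). With h_i = 1, 1 and divided differences Δ_i = 3, -2, the continuity of g' gives the tridiagonal system
  1·m_0 + 4·m_1 + 1·m_2 = 6(Δ_1 - Δ_0) = -30
Natural end conditions: m_0 = m_2 = 0.
Forward elimination and back-substitution give m_0 = 0, m_1 = -15/2, m_2 = 0.
On [1, 2], g(x) = 7 + 1/2·(x - 1) - 15/4·(x - 1)² + 5/4·(x - 1)³.
With (x - 1) = 2/3: g(5/3) = 163/27.

6.0370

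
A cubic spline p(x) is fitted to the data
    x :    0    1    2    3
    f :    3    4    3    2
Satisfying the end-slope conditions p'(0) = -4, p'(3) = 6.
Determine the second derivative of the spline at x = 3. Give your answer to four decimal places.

Write m_i for p''(x_i). With h_i = 1, 1, 1 and divided differences Δ_i = 1, -1, -1, the continuity of p' gives the tridiagonal system
  1·m_0 + 4·m_1 + 1·m_2 = 6(Δ_1 - Δ_0) = -12
  1·m_1 + 4·m_2 + 1·m_3 = 6(Δ_2 - Δ_1) = 0
Clamped end conditions give two more equations: 2h_0·m_0 + h_0·m_1 = 6(Δ_0 - p'(0)) = 30 and h_2·m_2 + 2h_2·m_3 = 6(p'(3) - Δ_2) = 42.
Solving the tridiagonal system: m_0 = 274/15, m_1 = -98/15, m_2 = -62/15, m_3 = 346/15.

23.0667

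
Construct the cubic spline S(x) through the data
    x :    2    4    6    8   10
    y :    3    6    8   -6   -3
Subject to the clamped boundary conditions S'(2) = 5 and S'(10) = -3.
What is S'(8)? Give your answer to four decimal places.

-2.2857

Write M_i for S''(x_i). With h_i = 2, 2, 2, 2 and divided differences Δ_i = 3/2, 1, -7, 3/2, the continuity of S' gives the tridiagonal system
  2·M_0 + 8·M_1 + 2·M_2 = 6(Δ_1 - Δ_0) = -3
  2·M_1 + 8·M_2 + 2·M_3 = 6(Δ_2 - Δ_1) = -48
  2·M_2 + 8·M_3 + 2·M_4 = 6(Δ_3 - Δ_2) = 51
Clamped end conditions give two more equations: 2h_0·M_0 + h_0·M_1 = 6(Δ_0 - S'(2)) = -21 and h_3·M_3 + 2h_3·M_4 = 6(S'(10) - Δ_3) = -27.
Hence M_0 = -101/14, M_1 = 55/14, M_2 = -10, M_3 = 169/14, M_4 = -179/14.
On [8, 10], S'(x) = b_3 + 2c_3·(x - 8) + 3d_3·(x - 8)² with b_3 = Δ_3 - h_3(2M_3 + M_4)/6 = -16/7, c_3 = M_3/2 = 169/28, d_3 = (M_4 - M_3)/(6h_3) = -29/14. So S'(8) = -16/7.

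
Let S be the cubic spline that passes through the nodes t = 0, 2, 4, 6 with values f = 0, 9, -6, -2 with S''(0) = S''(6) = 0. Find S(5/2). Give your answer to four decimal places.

6.2031

Write m_i for S''(x_i). With h_i = 2, 2, 2 and divided differences Δ_i = 9/2, -15/2, 2, the continuity of S' gives the tridiagonal system
  2·m_0 + 8·m_1 + 2·m_2 = 6(Δ_1 - Δ_0) = -72
  2·m_1 + 8·m_2 + 2·m_3 = 6(Δ_2 - Δ_1) = 57
Natural end conditions: m_0 = m_3 = 0.
Solving: m_0 = 0, m_1 = -23/2, m_2 = 10, m_3 = 0.
On [2, 4], S(t) = 9 - 19/6·(t - 2) - 23/4·(t - 2)² + 43/24·(t - 2)³.
With (t - 2) = 1/2: S(5/2) = 397/64.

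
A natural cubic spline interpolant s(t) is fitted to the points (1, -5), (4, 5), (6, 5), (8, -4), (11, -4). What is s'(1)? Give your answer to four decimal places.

Put M_i = s'' at the i-th knot. Here h = (3, 2, 2, 3) and Δ = (10/3, 0, -9/2, 0), so the interior equations h_(i-1)·M_(i-1) + 2(h_(i-1)+h_i)·M_i + h_i·M_(i+1) = 6(Δ_i − Δ_(i-1)) read
  3·M_0 + 10·M_1 + 2·M_2 = 6(Δ_1 - Δ_0) = -20
  2·M_1 + 8·M_2 + 2·M_3 = 6(Δ_2 - Δ_1) = -27
  2·M_2 + 10·M_3 + 3·M_4 = 6(Δ_3 - Δ_2) = 27
Natural end conditions: M_0 = M_4 = 0.
Solving: M_0 = 0, M_1 = -109/90, M_2 = -71/18, M_3 = 157/45, M_4 = 0.
On [1, 4], s'(t) = b_0 + 2c_0·(t - 1) + 3d_0·(t - 1)² with b_0 = Δ_0 - h_0(2M_0 + M_1)/6 = 709/180, c_0 = M_0/2 = 0, d_0 = (M_1 - M_0)/(6h_0) = -109/1620. So s'(1) = 709/180.

3.9389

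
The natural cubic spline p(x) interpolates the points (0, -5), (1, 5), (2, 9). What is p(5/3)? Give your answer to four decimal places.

8.1111

Write σ_i for p''(x_i). With h_i = 1, 1 and divided differences Δ_i = 10, 4, the continuity of p' gives the tridiagonal system
  1·σ_0 + 4·σ_1 + 1·σ_2 = 6(Δ_1 - Δ_0) = -36
Natural end conditions: σ_0 = σ_2 = 0.
Solving the tridiagonal system: σ_0 = 0, σ_1 = -9, σ_2 = 0.
On [1, 2], p(x) = 5 + 7·(x - 1) - 9/2·(x - 1)² + 3/2·(x - 1)³.
With (x - 1) = 2/3: p(5/3) = 73/9.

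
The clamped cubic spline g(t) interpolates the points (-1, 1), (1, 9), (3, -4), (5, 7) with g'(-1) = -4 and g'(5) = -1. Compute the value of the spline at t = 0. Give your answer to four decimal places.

4.2000

Let M_i = g''(x_i). Step sizes h_i = 2, 2, 2; slopes of the chords Δ_i = (y_(i+1) - y_i)/h_i = 4, -13/2, 11/2.
  2·M_0 + 8·M_1 + 2·M_2 = 6(Δ_1 - Δ_0) = -63
  2·M_1 + 8·M_2 + 2·M_3 = 6(Δ_2 - Δ_1) = 72
Clamped end conditions give two more equations: 2h_0·M_0 + h_0·M_1 = 6(Δ_0 - g'(-1)) = 48 and h_2·M_2 + 2h_2·M_3 = 6(g'(5) - Δ_2) = -39.
Solving: M_0 = 104/5, M_1 = -88/5, M_2 = 181/10, M_3 = -94/5.
On [-1, 1], g(t) = 1 - 4·(t + 1) + 52/5·(t + 1)² - 16/5·(t + 1)³.
With (t + 1) = 1: g(0) = 21/5.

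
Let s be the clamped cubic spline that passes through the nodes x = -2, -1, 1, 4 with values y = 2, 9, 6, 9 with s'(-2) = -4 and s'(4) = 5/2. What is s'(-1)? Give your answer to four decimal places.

Put m_i = s'' at the i-th knot. Here h = (1, 2, 3) and Δ = (7, -3/2, 1), so the interior equations h_(i-1)·m_(i-1) + 2(h_(i-1)+h_i)·m_i + h_i·m_(i+1) = 6(Δ_i − Δ_(i-1)) read
  1·m_0 + 6·m_1 + 2·m_2 = 6(Δ_1 - Δ_0) = -51
  2·m_1 + 10·m_2 + 3·m_3 = 6(Δ_2 - Δ_1) = 15
Clamped end conditions give two more equations: 2h_0·m_0 + h_0·m_1 = 6(Δ_0 - s'(-2)) = 66 and h_2·m_2 + 2h_2·m_3 = 6(s'(4) - Δ_2) = 9.
Hence m_0 = 2371/57, m_1 = -980/57, m_2 = 301/57, m_3 = -65/57.
On [-1, 1], s'(x) = b_1 + 2c_1·(x + 1) + 3d_1·(x + 1)² with b_1 = Δ_1 - h_1(2m_1 + m_2)/6 = 935/114, c_1 = m_1/2 = -490/57, d_1 = (m_2 - m_1)/(6h_1) = 427/228. So s'(-1) = 935/114.

8.2018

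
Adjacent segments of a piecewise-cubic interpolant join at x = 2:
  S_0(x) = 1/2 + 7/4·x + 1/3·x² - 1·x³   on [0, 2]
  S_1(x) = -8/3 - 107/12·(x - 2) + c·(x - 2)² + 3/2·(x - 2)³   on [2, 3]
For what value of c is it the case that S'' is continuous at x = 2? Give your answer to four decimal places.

S_0''(x) = 2/3 - 6·x, so S_0''(2) = -34/3. On the right, S_1''(2) = 2c, so c = -17/3.

-5.6667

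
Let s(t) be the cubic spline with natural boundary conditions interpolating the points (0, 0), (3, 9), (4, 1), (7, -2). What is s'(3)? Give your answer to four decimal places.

-6.0476

Write M_i for s''(x_i). With h_i = 3, 1, 3 and divided differences Δ_i = 3, -8, -1, the continuity of s' gives the tridiagonal system
  3·M_0 + 8·M_1 + 1·M_2 = 6(Δ_1 - Δ_0) = -66
  1·M_1 + 8·M_2 + 3·M_3 = 6(Δ_2 - Δ_1) = 42
Natural end conditions: M_0 = M_3 = 0.
Solving the tridiagonal system: M_0 = 0, M_1 = -190/21, M_2 = 134/21, M_3 = 0.
On [3, 4], s'(t) = b_1 + 2c_1·(t - 3) + 3d_1·(t - 3)² with b_1 = Δ_1 - h_1(2M_1 + M_2)/6 = -127/21, c_1 = M_1/2 = -95/21, d_1 = (M_2 - M_1)/(6h_1) = 18/7. So s'(3) = -127/21.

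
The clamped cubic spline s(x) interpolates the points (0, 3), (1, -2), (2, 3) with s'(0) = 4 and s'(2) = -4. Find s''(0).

Put σ_i = s'' at the i-th knot. Here h = (1, 1) and Δ = (-5, 5), so the interior equations h_(i-1)·σ_(i-1) + 2(h_(i-1)+h_i)·σ_i + h_i·σ_(i+1) = 6(Δ_i − Δ_(i-1)) read
  1·σ_0 + 4·σ_1 + 1·σ_2 = 6(Δ_1 - Δ_0) = 60
Clamped end conditions give two more equations: 2h_0·σ_0 + h_0·σ_1 = 6(Δ_0 - s'(0)) = -54 and h_1·σ_1 + 2h_1·σ_2 = 6(s'(2) - Δ_1) = -54.
Hence σ_0 = -46, σ_1 = 38, σ_2 = -46.

-46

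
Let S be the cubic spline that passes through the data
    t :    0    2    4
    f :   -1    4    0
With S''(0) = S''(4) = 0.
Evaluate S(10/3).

2

Let M_i = S''(x_i). Step sizes h_i = 2, 2; slopes of the chords Δ_i = (y_(i+1) - y_i)/h_i = 5/2, -2.
  2·M_0 + 8·M_1 + 2·M_2 = 6(Δ_1 - Δ_0) = -27
Natural end conditions: M_0 = M_2 = 0.
Hence M_0 = 0, M_1 = -27/8, M_2 = 0.
On [2, 4], S(t) = 4 + 1/4·(t - 2) - 27/16·(t - 2)² + 9/32·(t - 2)³.
With (t - 2) = 4/3: S(10/3) = 2.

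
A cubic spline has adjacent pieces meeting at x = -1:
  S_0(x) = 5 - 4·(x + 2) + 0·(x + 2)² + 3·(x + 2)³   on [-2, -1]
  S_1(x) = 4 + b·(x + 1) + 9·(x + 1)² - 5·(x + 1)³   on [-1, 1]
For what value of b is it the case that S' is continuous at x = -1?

5

S_0'(x) = -4 + 0·(x + 2) + 9·(x + 2)², so S_0'(-1) = 5. On the right, S_1'(-1) = b, so b = 5.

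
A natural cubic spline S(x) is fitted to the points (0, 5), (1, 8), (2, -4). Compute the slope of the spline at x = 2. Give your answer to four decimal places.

-15.7500

With M_i denoting the second derivative at x_i, h_i = 1, 1, and Δ_i = (y_(i+1) − y_i)/h_i = 3, -12:
  1·M_0 + 4·M_1 + 1·M_2 = 6(Δ_1 - Δ_0) = -90
Natural end conditions: M_0 = M_2 = 0.
Hence M_0 = 0, M_1 = -45/2, M_2 = 0.
On [1, 2], S'(x) = b_1 + 2c_1·(x - 1) + 3d_1·(x - 1)² with b_1 = Δ_1 - h_1(2M_1 + M_2)/6 = -9/2, c_1 = M_1/2 = -45/4, d_1 = (M_2 - M_1)/(6h_1) = 15/4. So S'(2) = -63/4.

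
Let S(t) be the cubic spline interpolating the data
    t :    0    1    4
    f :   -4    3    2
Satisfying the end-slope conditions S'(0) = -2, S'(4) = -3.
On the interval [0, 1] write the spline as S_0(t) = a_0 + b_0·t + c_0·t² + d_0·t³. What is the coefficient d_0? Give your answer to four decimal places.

Let M_i = S''(x_i). Step sizes h_i = 1, 3; slopes of the chords Δ_i = (y_(i+1) - y_i)/h_i = 7, -1/3.
  1·M_0 + 8·M_1 + 3·M_2 = 6(Δ_1 - Δ_0) = -44
Clamped end conditions give two more equations: 2h_0·M_0 + h_0·M_1 = 6(Δ_0 - S'(0)) = 54 and h_1·M_1 + 2h_1·M_2 = 6(S'(4) - Δ_1) = -16.
Solving: M_0 = 129/4, M_1 = -21/2, M_2 = 31/12.
On [0, 1], with S_0(t) = a_0 + b_0·t + c_0·t² + d_0·t³: c_0 = M_0/2 = 129/8, d_0 = (M_1 - M_0)/(6h_0) = -57/8, b_0 = Δ_0 - h_0(2M_0 + M_1)/6 = -2.

-7.1250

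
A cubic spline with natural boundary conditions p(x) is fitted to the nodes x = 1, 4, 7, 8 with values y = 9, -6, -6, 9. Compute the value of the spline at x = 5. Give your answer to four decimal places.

Let M_i = p''(x_i). Step sizes h_i = 3, 3, 1; slopes of the chords Δ_i = (y_(i+1) - y_i)/h_i = -5, 0, 15.
  3·M_0 + 12·M_1 + 3·M_2 = 6(Δ_1 - Δ_0) = 30
  3·M_1 + 8·M_2 + 1·M_3 = 6(Δ_2 - Δ_1) = 90
Natural end conditions: M_0 = M_3 = 0.
Hence M_0 = 0, M_1 = -10/29, M_2 = 330/29, M_3 = 0.
On [4, 7], p(x) = -6 - 155/29·(x - 4) - 5/29·(x - 4)² + 170/261·(x - 4)³.
With (x - 4) = 1: p(5) = -2836/261.

-10.8659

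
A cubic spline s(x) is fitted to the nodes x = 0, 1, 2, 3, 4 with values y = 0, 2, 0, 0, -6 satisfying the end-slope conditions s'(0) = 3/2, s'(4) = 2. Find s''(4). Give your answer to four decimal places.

34.0893

Let M_i = s''(x_i). Step sizes h_i = 1, 1, 1, 1; slopes of the chords Δ_i = (y_(i+1) - y_i)/h_i = 2, -2, 0, -6.
  1·M_0 + 4·M_1 + 1·M_2 = 6(Δ_1 - Δ_0) = -24
  1·M_1 + 4·M_2 + 1·M_3 = 6(Δ_2 - Δ_1) = 12
  1·M_2 + 4·M_3 + 1·M_4 = 6(Δ_3 - Δ_2) = -36
Clamped end conditions give two more equations: 2h_0·M_0 + h_0·M_1 = 6(Δ_0 - s'(0)) = 3 and h_3·M_3 + 2h_3·M_4 = 6(s'(4) - Δ_3) = 48.
Hence M_0 = 373/56, M_1 = -289/28, M_2 = 85/8, M_3 = -565/28, M_4 = 1909/56.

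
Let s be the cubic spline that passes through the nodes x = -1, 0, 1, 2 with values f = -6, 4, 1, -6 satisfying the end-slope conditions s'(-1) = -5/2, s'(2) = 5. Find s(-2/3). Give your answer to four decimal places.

Write M_i for s''(x_i). With h_i = 1, 1, 1 and divided differences Δ_i = 10, -3, -7, the continuity of s' gives the tridiagonal system
  1·M_0 + 4·M_1 + 1·M_2 = 6(Δ_1 - Δ_0) = -78
  1·M_1 + 4·M_2 + 1·M_3 = 6(Δ_2 - Δ_1) = -24
Clamped end conditions give two more equations: 2h_0·M_0 + h_0·M_1 = 6(Δ_0 - s'(-1)) = 75 and h_2·M_2 + 2h_2·M_3 = 6(s'(2) - Δ_2) = 72.
Forward elimination and back-substitution give M_0 = 264/5, M_1 = -153/5, M_2 = -42/5, M_3 = 201/5.
On [-1, 0], s(x) = -6 - 5/2·(x + 1) + 132/5·(x + 1)² - 139/10·(x + 1)³.
With (x + 1) = 1/3: s(-2/3) = -596/135.

-4.4148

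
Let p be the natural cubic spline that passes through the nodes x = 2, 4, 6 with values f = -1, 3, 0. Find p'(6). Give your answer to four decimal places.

-2.3750

Write M_i for p''(x_i). With h_i = 2, 2 and divided differences Δ_i = 2, -3/2, the continuity of p' gives the tridiagonal system
  2·M_0 + 8·M_1 + 2·M_2 = 6(Δ_1 - Δ_0) = -21
Natural end conditions: M_0 = M_2 = 0.
Solving the tridiagonal system: M_0 = 0, M_1 = -21/8, M_2 = 0.
On [4, 6], p'(x) = b_1 + 2c_1·(x - 4) + 3d_1·(x - 4)² with b_1 = Δ_1 - h_1(2M_1 + M_2)/6 = 1/4, c_1 = M_1/2 = -21/16, d_1 = (M_2 - M_1)/(6h_1) = 7/32. So p'(6) = -19/8.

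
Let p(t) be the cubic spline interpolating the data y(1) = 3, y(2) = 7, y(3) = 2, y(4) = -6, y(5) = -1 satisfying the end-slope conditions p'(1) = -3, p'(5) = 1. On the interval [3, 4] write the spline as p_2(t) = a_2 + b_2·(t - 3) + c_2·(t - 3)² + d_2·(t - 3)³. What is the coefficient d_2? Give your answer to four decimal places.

Put M_i = p'' at the i-th knot. Here h = (1, 1, 1, 1) and Δ = (4, -5, -8, 5), so the interior equations h_(i-1)·M_(i-1) + 2(h_(i-1)+h_i)·M_i + h_i·M_(i+1) = 6(Δ_i − Δ_(i-1)) read
  1·M_0 + 4·M_1 + 1·M_2 = 6(Δ_1 - Δ_0) = -54
  1·M_1 + 4·M_2 + 1·M_3 = 6(Δ_2 - Δ_1) = -18
  1·M_2 + 4·M_3 + 1·M_4 = 6(Δ_3 - Δ_2) = 78
Clamped end conditions give two more equations: 2h_0·M_0 + h_0·M_1 = 6(Δ_0 - p'(1)) = 42 and h_3·M_3 + 2h_3·M_4 = 6(p'(5) - Δ_3) = -24.
Forward elimination and back-substitution give M_0 = 431/14, M_1 = -137/7, M_2 = -13/2, M_3 = 193/7, M_4 = -361/14.
On [3, 4], with p_2(t) = a_2 + b_2·(t - 3) + c_2·(t - 3)² + d_2·(t - 3)³: c_2 = M_2/2 = -13/4, d_2 = (M_3 - M_2)/(6h_2) = 159/28, b_2 = Δ_2 - h_2(2M_2 + M_3)/6 = -73/7.

5.6786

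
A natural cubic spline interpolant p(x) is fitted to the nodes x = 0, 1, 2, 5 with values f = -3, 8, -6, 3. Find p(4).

-8

Let m_i = p''(x_i). Step sizes h_i = 1, 1, 3; slopes of the chords Δ_i = (y_(i+1) - y_i)/h_i = 11, -14, 3.
  1·m_0 + 4·m_1 + 1·m_2 = 6(Δ_1 - Δ_0) = -150
  1·m_1 + 8·m_2 + 3·m_3 = 6(Δ_2 - Δ_1) = 102
Natural end conditions: m_0 = m_3 = 0.
Solving the tridiagonal system: m_0 = 0, m_1 = -42, m_2 = 18, m_3 = 0.
On [2, 5], p(x) = -6 - 15·(x - 2) + 9·(x - 2)² - 1·(x - 2)³.
With (x - 2) = 2: p(4) = -8.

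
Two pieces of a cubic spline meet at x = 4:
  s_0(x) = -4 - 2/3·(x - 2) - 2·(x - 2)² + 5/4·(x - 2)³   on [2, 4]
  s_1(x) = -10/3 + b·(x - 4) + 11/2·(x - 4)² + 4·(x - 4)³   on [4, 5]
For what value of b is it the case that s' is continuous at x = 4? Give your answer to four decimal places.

6.3333

s_0'(x) = -2/3 - 4·(x - 2) + 15/4·(x - 2)², so s_0'(4) = 19/3. On the right, s_1'(4) = b, so b = 19/3.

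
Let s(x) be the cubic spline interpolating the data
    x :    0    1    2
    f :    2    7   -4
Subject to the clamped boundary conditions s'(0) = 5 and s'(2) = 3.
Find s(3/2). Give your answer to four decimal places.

Let m_i = s''(x_i). Step sizes h_i = 1, 1; slopes of the chords Δ_i = (y_(i+1) - y_i)/h_i = 5, -11.
  1·m_0 + 4·m_1 + 1·m_2 = 6(Δ_1 - Δ_0) = -96
Clamped end conditions give two more equations: 2h_0·m_0 + h_0·m_1 = 6(Δ_0 - s'(0)) = 0 and h_1·m_1 + 2h_1·m_2 = 6(s'(2) - Δ_1) = 84.
Solving: m_0 = 23, m_1 = -46, m_2 = 65.
On [1, 2], s(x) = 7 - 13/2·(x - 1) - 23·(x - 1)² + 37/2·(x - 1)³.
With (x - 1) = 1/2: s(3/2) = 5/16.

0.3125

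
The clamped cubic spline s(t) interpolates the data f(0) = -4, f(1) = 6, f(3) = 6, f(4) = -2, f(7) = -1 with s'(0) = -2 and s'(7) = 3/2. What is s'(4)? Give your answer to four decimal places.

Put M_i = s'' at the i-th knot. Here h = (1, 2, 1, 3) and Δ = (10, 0, -8, 1/3), so the interior equations h_(i-1)·M_(i-1) + 2(h_(i-1)+h_i)·M_i + h_i·M_(i+1) = 6(Δ_i − Δ_(i-1)) read
  1·M_0 + 6·M_1 + 2·M_2 = 6(Δ_1 - Δ_0) = -60
  2·M_1 + 6·M_2 + 1·M_3 = 6(Δ_2 - Δ_1) = -48
  1·M_2 + 8·M_3 + 3·M_4 = 6(Δ_3 - Δ_2) = 50
Clamped end conditions give two more equations: 2h_0·M_0 + h_0·M_1 = 6(Δ_0 - s'(0)) = 72 and h_3·M_3 + 2h_3·M_4 = 6(s'(7) - Δ_3) = 7.
Hence M_0 = 5369/122, M_1 = -977/61, M_2 = -965/244, M_3 = 947/122, M_4 = -1987/732.
On [4, 7], s'(t) = b_3 + 2c_3·(t - 4) + 3d_3·(t - 4)² with b_3 = Δ_3 - h_3(2M_3 + M_4)/6 = -2963/488, c_3 = M_3/2 = 947/244, d_3 = (M_4 - M_3)/(6h_3) = -7669/13176. So s'(4) = -2963/488.

-6.0717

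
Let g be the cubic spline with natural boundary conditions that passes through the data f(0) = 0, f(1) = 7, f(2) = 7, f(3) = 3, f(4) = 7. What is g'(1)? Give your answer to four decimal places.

4.1071

Put M_i = g'' at the i-th knot. Here h = (1, 1, 1, 1) and Δ = (7, 0, -4, 4), so the interior equations h_(i-1)·M_(i-1) + 2(h_(i-1)+h_i)·M_i + h_i·M_(i+1) = 6(Δ_i − Δ_(i-1)) read
  1·M_0 + 4·M_1 + 1·M_2 = 6(Δ_1 - Δ_0) = -42
  1·M_1 + 4·M_2 + 1·M_3 = 6(Δ_2 - Δ_1) = -24
  1·M_2 + 4·M_3 + 1·M_4 = 6(Δ_3 - Δ_2) = 48
Natural end conditions: M_0 = M_4 = 0.
Solving the tridiagonal system: M_0 = 0, M_1 = -243/28, M_2 = -51/7, M_3 = 387/28, M_4 = 0.
On [1, 2], g'(x) = b_1 + 2c_1·(x - 1) + 3d_1·(x - 1)² with b_1 = Δ_1 - h_1(2M_1 + M_2)/6 = 115/28, c_1 = M_1/2 = -243/56, d_1 = (M_2 - M_1)/(6h_1) = 13/56. So g'(1) = 115/28.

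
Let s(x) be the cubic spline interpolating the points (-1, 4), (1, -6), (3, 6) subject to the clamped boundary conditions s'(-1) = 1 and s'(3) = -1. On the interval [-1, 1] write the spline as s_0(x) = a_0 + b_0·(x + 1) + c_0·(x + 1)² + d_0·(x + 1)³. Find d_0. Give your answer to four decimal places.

2.9375

With M_i denoting the second derivative at x_i, h_i = 2, 2, and Δ_i = (y_(i+1) − y_i)/h_i = -5, 6:
  2·M_0 + 8·M_1 + 2·M_2 = 6(Δ_1 - Δ_0) = 66
Clamped end conditions give two more equations: 2h_0·M_0 + h_0·M_1 = 6(Δ_0 - s'(-1)) = -36 and h_1·M_1 + 2h_1·M_2 = 6(s'(3) - Δ_1) = -42.
Solving: M_0 = -71/4, M_1 = 35/2, M_2 = -77/4.
On [-1, 1], with s_0(x) = a_0 + b_0·(x + 1) + c_0·(x + 1)² + d_0·(x + 1)³: c_0 = M_0/2 = -71/8, d_0 = (M_1 - M_0)/(6h_0) = 47/16, b_0 = Δ_0 - h_0(2M_0 + M_1)/6 = 1.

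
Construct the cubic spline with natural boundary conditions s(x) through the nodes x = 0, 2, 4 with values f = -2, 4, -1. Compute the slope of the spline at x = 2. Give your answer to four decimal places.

0.2500

Let σ_i = s''(x_i). Step sizes h_i = 2, 2; slopes of the chords Δ_i = (y_(i+1) - y_i)/h_i = 3, -5/2.
  2·σ_0 + 8·σ_1 + 2·σ_2 = 6(Δ_1 - Δ_0) = -33
Natural end conditions: σ_0 = σ_2 = 0.
Hence σ_0 = 0, σ_1 = -33/8, σ_2 = 0.
On [2, 4], s'(x) = b_1 + 2c_1·(x - 2) + 3d_1·(x - 2)² with b_1 = Δ_1 - h_1(2σ_1 + σ_2)/6 = 1/4, c_1 = σ_1/2 = -33/16, d_1 = (σ_2 - σ_1)/(6h_1) = 11/32. So s'(2) = 1/4.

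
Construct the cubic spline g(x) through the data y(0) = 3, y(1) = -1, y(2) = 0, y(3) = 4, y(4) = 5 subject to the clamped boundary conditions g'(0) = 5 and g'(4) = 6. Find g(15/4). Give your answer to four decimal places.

Put M_i = g'' at the i-th knot. Here h = (1, 1, 1, 1) and Δ = (-4, 1, 4, 1), so the interior equations h_(i-1)·M_(i-1) + 2(h_(i-1)+h_i)·M_i + h_i·M_(i+1) = 6(Δ_i − Δ_(i-1)) read
  1·M_0 + 4·M_1 + 1·M_2 = 6(Δ_1 - Δ_0) = 30
  1·M_1 + 4·M_2 + 1·M_3 = 6(Δ_2 - Δ_1) = 18
  1·M_2 + 4·M_3 + 1·M_4 = 6(Δ_3 - Δ_2) = -18
Clamped end conditions give two more equations: 2h_0·M_0 + h_0·M_1 = 6(Δ_0 - g'(0)) = -54 and h_3·M_3 + 2h_3·M_4 = 6(g'(4) - Δ_3) = 30.
Solving: M_0 = -971/28, M_1 = 215/14, M_2 = 13/4, M_3 = -145/14, M_4 = 565/28.
On [3, 4], g(x) = 4 + 61/56·(x - 3) - 145/28·(x - 3)² + 285/56·(x - 3)³.
With (x - 3) = 3/4: g(15/4) = 14519/3584.

4.0511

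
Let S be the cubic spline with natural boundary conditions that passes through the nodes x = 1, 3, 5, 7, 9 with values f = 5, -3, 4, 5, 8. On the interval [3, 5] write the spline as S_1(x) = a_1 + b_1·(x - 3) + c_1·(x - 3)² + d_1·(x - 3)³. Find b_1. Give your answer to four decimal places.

With m_i denoting the second derivative at x_i, h_i = 2, 2, 2, 2, and Δ_i = (y_(i+1) − y_i)/h_i = -4, 7/2, 1/2, 3/2:
  2·m_0 + 8·m_1 + 2·m_2 = 6(Δ_1 - Δ_0) = 45
  2·m_1 + 8·m_2 + 2·m_3 = 6(Δ_2 - Δ_1) = -18
  2·m_2 + 8·m_3 + 2·m_4 = 6(Δ_3 - Δ_2) = 6
Natural end conditions: m_0 = m_4 = 0.
Solving the tridiagonal system: m_0 = 0, m_1 = 753/112, m_2 = -123/28, m_3 = 207/112, m_4 = 0.
On [3, 5], with S_1(x) = a_1 + b_1·(x - 3) + c_1·(x - 3)² + d_1·(x - 3)³: c_1 = m_1/2 = 753/224, d_1 = (m_2 - m_1)/(6h_1) = -415/448, b_1 = Δ_1 - h_1(2m_1 + m_2)/6 = 27/56.

0.4821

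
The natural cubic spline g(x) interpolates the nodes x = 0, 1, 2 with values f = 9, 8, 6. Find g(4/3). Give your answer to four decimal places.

Put σ_i = g'' at the i-th knot. Here h = (1, 1) and Δ = (-1, -2), so the interior equations h_(i-1)·σ_(i-1) + 2(h_(i-1)+h_i)·σ_i + h_i·σ_(i+1) = 6(Δ_i − Δ_(i-1)) read
  1·σ_0 + 4·σ_1 + 1·σ_2 = 6(Δ_1 - Δ_0) = -6
Natural end conditions: σ_0 = σ_2 = 0.
Solving the tridiagonal system: σ_0 = 0, σ_1 = -3/2, σ_2 = 0.
On [1, 2], g(x) = 8 - 3/2·(x - 1) - 3/4·(x - 1)² + 1/4·(x - 1)³.
With (x - 1) = 1/3: g(4/3) = 401/54.

7.4259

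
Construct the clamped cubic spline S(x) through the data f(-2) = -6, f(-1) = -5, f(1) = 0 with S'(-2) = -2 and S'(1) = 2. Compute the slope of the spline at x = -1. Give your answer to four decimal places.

Put M_i = S'' at the i-th knot. Here h = (1, 2) and Δ = (1, 5/2), so the interior equations h_(i-1)·M_(i-1) + 2(h_(i-1)+h_i)·M_i + h_i·M_(i+1) = 6(Δ_i − Δ_(i-1)) read
  1·M_0 + 6·M_1 + 2·M_2 = 6(Δ_1 - Δ_0) = 9
Clamped end conditions give two more equations: 2h_0·M_0 + h_0·M_1 = 6(Δ_0 - S'(-2)) = 18 and h_1·M_1 + 2h_1·M_2 = 6(S'(1) - Δ_1) = -3.
Forward elimination and back-substitution give M_0 = 53/6, M_1 = 1/3, M_2 = -11/12.
On [-1, 1], S'(x) = b_1 + 2c_1·(x + 1) + 3d_1·(x + 1)² with b_1 = Δ_1 - h_1(2M_1 + M_2)/6 = 31/12, c_1 = M_1/2 = 1/6, d_1 = (M_2 - M_1)/(6h_1) = -5/48. So S'(-1) = 31/12.

2.5833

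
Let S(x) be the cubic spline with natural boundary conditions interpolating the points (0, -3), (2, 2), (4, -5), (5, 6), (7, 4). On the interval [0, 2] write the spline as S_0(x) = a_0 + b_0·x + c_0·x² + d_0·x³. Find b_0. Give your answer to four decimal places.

5.6875

Let m_i = S''(x_i). Step sizes h_i = 2, 2, 1, 2; slopes of the chords Δ_i = (y_(i+1) - y_i)/h_i = 5/2, -7/2, 11, -1.
  2·m_0 + 8·m_1 + 2·m_2 = 6(Δ_1 - Δ_0) = -36
  2·m_1 + 6·m_2 + 1·m_3 = 6(Δ_2 - Δ_1) = 87
  1·m_2 + 6·m_3 + 2·m_4 = 6(Δ_3 - Δ_2) = -72
Natural end conditions: m_0 = m_4 = 0.
Solving: m_0 = 0, m_1 = -153/16, m_2 = 81/4, m_3 = -123/8, m_4 = 0.
On [0, 2], with S_0(x) = a_0 + b_0·x + c_0·x² + d_0·x³: c_0 = m_0/2 = 0, d_0 = (m_1 - m_0)/(6h_0) = -51/64, b_0 = Δ_0 - h_0(2m_0 + m_1)/6 = 91/16.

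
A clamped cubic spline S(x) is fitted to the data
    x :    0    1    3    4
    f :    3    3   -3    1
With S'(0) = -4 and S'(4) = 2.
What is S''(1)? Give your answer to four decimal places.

-9.9429

Put M_i = S'' at the i-th knot. Here h = (1, 2, 1) and Δ = (0, -3, 4), so the interior equations h_(i-1)·M_(i-1) + 2(h_(i-1)+h_i)·M_i + h_i·M_(i+1) = 6(Δ_i − Δ_(i-1)) read
  1·M_0 + 6·M_1 + 2·M_2 = 6(Δ_1 - Δ_0) = -18
  2·M_1 + 6·M_2 + 1·M_3 = 6(Δ_2 - Δ_1) = 42
Clamped end conditions give two more equations: 2h_0·M_0 + h_0·M_1 = 6(Δ_0 - S'(0)) = 24 and h_2·M_2 + 2h_2·M_3 = 6(S'(4) - Δ_2) = -12.
Solving the tridiagonal system: M_0 = 594/35, M_1 = -348/35, M_2 = 432/35, M_3 = -426/35.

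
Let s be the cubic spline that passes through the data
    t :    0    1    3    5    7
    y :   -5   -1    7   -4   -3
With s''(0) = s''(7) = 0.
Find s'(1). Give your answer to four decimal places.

Let σ_i = s''(x_i). Step sizes h_i = 1, 2, 2, 2; slopes of the chords Δ_i = (y_(i+1) - y_i)/h_i = 4, 4, -11/2, 1/2.
  1·σ_0 + 6·σ_1 + 2·σ_2 = 6(Δ_1 - Δ_0) = 0
  2·σ_1 + 8·σ_2 + 2·σ_3 = 6(Δ_2 - Δ_1) = -57
  2·σ_2 + 8·σ_3 + 2·σ_4 = 6(Δ_3 - Δ_2) = 36
Natural end conditions: σ_0 = σ_4 = 0.
Forward elimination and back-substitution give σ_0 = 0, σ_1 = 132/41, σ_2 = -396/41, σ_3 = 567/82, σ_4 = 0.
On [1, 3], s'(t) = b_1 + 2c_1·(t - 1) + 3d_1·(t - 1)² with b_1 = Δ_1 - h_1(2σ_1 + σ_2)/6 = 208/41, c_1 = σ_1/2 = 66/41, d_1 = (σ_2 - σ_1)/(6h_1) = -44/41. So s'(1) = 208/41.

5.0732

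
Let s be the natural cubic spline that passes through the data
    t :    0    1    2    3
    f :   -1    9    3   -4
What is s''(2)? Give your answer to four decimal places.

4.8000

Write M_i for s''(x_i). With h_i = 1, 1, 1 and divided differences Δ_i = 10, -6, -7, the continuity of s' gives the tridiagonal system
  1·M_0 + 4·M_1 + 1·M_2 = 6(Δ_1 - Δ_0) = -96
  1·M_1 + 4·M_2 + 1·M_3 = 6(Δ_2 - Δ_1) = -6
Natural end conditions: M_0 = M_3 = 0.
Solving the tridiagonal system: M_0 = 0, M_1 = -126/5, M_2 = 24/5, M_3 = 0.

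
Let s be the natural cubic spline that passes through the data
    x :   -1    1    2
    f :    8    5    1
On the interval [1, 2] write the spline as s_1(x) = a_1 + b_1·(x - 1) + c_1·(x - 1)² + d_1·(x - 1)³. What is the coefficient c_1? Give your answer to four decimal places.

-1.2500

With M_i denoting the second derivative at x_i, h_i = 2, 1, and Δ_i = (y_(i+1) − y_i)/h_i = -3/2, -4:
  2·M_0 + 6·M_1 + 1·M_2 = 6(Δ_1 - Δ_0) = -15
Natural end conditions: M_0 = M_2 = 0.
Hence M_0 = 0, M_1 = -5/2, M_2 = 0.
On [1, 2], with s_1(x) = a_1 + b_1·(x - 1) + c_1·(x - 1)² + d_1·(x - 1)³: c_1 = M_1/2 = -5/4, d_1 = (M_2 - M_1)/(6h_1) = 5/12, b_1 = Δ_1 - h_1(2M_1 + M_2)/6 = -19/6.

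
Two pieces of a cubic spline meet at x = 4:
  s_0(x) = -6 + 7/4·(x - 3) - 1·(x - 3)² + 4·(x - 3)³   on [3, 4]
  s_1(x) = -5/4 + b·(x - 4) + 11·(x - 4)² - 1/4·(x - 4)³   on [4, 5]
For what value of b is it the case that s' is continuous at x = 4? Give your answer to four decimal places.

11.7500

s_0'(x) = 7/4 - 2·(x - 3) + 12·(x - 3)², so s_0'(4) = 47/4. On the right, s_1'(4) = b, so b = 47/4.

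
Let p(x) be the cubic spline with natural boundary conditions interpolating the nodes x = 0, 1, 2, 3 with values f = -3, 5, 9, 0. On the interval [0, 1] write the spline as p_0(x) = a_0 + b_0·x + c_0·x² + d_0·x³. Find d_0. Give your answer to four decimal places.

-0.2000

Put m_i = p'' at the i-th knot. Here h = (1, 1, 1) and Δ = (8, 4, -9), so the interior equations h_(i-1)·m_(i-1) + 2(h_(i-1)+h_i)·m_i + h_i·m_(i+1) = 6(Δ_i − Δ_(i-1)) read
  1·m_0 + 4·m_1 + 1·m_2 = 6(Δ_1 - Δ_0) = -24
  1·m_1 + 4·m_2 + 1·m_3 = 6(Δ_2 - Δ_1) = -78
Natural end conditions: m_0 = m_3 = 0.
Hence m_0 = 0, m_1 = -6/5, m_2 = -96/5, m_3 = 0.
On [0, 1], with p_0(x) = a_0 + b_0·x + c_0·x² + d_0·x³: c_0 = m_0/2 = 0, d_0 = (m_1 - m_0)/(6h_0) = -1/5, b_0 = Δ_0 - h_0(2m_0 + m_1)/6 = 41/5.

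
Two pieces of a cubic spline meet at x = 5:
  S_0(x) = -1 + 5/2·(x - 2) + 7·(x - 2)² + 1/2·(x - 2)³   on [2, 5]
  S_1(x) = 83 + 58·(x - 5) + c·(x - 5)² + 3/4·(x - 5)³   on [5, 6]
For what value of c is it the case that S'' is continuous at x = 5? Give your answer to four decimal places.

11.5000

S_0''(x) = 14 + 3·(x - 2), so S_0''(5) = 23. On the right, S_1''(5) = 2c, so c = 23/2.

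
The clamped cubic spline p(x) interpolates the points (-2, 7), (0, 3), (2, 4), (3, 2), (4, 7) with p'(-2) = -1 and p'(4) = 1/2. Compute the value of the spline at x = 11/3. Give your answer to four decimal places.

Put M_i = p'' at the i-th knot. Here h = (2, 2, 1, 1) and Δ = (-2, 1/2, -2, 5), so the interior equations h_(i-1)·M_(i-1) + 2(h_(i-1)+h_i)·M_i + h_i·M_(i+1) = 6(Δ_i − Δ_(i-1)) read
  2·M_0 + 8·M_1 + 2·M_2 = 6(Δ_1 - Δ_0) = 15
  2·M_1 + 6·M_2 + 1·M_3 = 6(Δ_2 - Δ_1) = -15
  1·M_2 + 4·M_3 + 1·M_4 = 6(Δ_3 - Δ_2) = 42
Clamped end conditions give two more equations: 2h_0·M_0 + h_0·M_1 = 6(Δ_0 - p'(-2)) = -6 and h_3·M_3 + 2h_3·M_4 = 6(p'(4) - Δ_3) = -27.
Solving the tridiagonal system: M_0 = -53/14, M_1 = 32/7, M_2 = -7, M_3 = 125/7, M_4 = -157/7.
On [3, 4], p(x) = 2 + 39/14·(x - 3) + 125/14·(x - 3)² - 47/7·(x - 3)³.
With (x - 3) = 2/3: p(11/3) = 1103/189.

5.8360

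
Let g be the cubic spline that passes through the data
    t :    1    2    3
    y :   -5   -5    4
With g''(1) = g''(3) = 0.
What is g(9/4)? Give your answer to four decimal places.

-3.4883

Let M_i = g''(x_i). Step sizes h_i = 1, 1; slopes of the chords Δ_i = (y_(i+1) - y_i)/h_i = 0, 9.
  1·M_0 + 4·M_1 + 1·M_2 = 6(Δ_1 - Δ_0) = 54
Natural end conditions: M_0 = M_2 = 0.
Solving the tridiagonal system: M_0 = 0, M_1 = 27/2, M_2 = 0.
On [2, 3], g(t) = -5 + 9/2·(t - 2) + 27/4·(t - 2)² - 9/4·(t - 2)³.
With (t - 2) = 1/4: g(9/4) = -893/256.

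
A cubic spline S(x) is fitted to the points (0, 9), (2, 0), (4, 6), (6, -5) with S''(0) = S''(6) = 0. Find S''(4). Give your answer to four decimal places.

Let M_i = S''(x_i). Step sizes h_i = 2, 2, 2; slopes of the chords Δ_i = (y_(i+1) - y_i)/h_i = -9/2, 3, -11/2.
  2·M_0 + 8·M_1 + 2·M_2 = 6(Δ_1 - Δ_0) = 45
  2·M_1 + 8·M_2 + 2·M_3 = 6(Δ_2 - Δ_1) = -51
Natural end conditions: M_0 = M_3 = 0.
Solving the tridiagonal system: M_0 = 0, M_1 = 77/10, M_2 = -83/10, M_3 = 0.

-8.3000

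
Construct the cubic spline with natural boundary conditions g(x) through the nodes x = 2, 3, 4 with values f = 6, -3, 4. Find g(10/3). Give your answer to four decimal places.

-2.1481

Let M_i = g''(x_i). Step sizes h_i = 1, 1; slopes of the chords Δ_i = (y_(i+1) - y_i)/h_i = -9, 7.
  1·M_0 + 4·M_1 + 1·M_2 = 6(Δ_1 - Δ_0) = 96
Natural end conditions: M_0 = M_2 = 0.
Solving: M_0 = 0, M_1 = 24, M_2 = 0.
On [3, 4], g(x) = -3 - 1·(x - 3) + 12·(x - 3)² - 4·(x - 3)³.
With (x - 3) = 1/3: g(10/3) = -58/27.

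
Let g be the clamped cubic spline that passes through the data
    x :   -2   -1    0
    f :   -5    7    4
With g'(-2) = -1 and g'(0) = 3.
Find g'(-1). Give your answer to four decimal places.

6.2500

Put m_i = g'' at the i-th knot. Here h = (1, 1) and Δ = (12, -3), so the interior equations h_(i-1)·m_(i-1) + 2(h_(i-1)+h_i)·m_i + h_i·m_(i+1) = 6(Δ_i − Δ_(i-1)) read
  1·m_0 + 4·m_1 + 1·m_2 = 6(Δ_1 - Δ_0) = -90
Clamped end conditions give two more equations: 2h_0·m_0 + h_0·m_1 = 6(Δ_0 - g'(-2)) = 78 and h_1·m_1 + 2h_1·m_2 = 6(g'(0) - Δ_1) = 36.
Solving the tridiagonal system: m_0 = 127/2, m_1 = -49, m_2 = 85/2.
On [-1, 0], g'(x) = b_1 + 2c_1·(x + 1) + 3d_1·(x + 1)² with b_1 = Δ_1 - h_1(2m_1 + m_2)/6 = 25/4, c_1 = m_1/2 = -49/2, d_1 = (m_2 - m_1)/(6h_1) = 61/4. So g'(-1) = 25/4.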